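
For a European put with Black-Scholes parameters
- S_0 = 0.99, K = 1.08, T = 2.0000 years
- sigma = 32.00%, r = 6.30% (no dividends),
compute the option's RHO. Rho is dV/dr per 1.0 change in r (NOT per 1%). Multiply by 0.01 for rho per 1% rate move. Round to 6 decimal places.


d1 = 0.3124276691; d2 = -0.1401206709
phi(d1) = 0.3799391930; exp(-qT) = 1.0000000000; exp(-rT) = 0.8816148468
N(-d2) = 0.5557176756
Rho = -K*T*exp(-rT)*N(-d2) = -1.0800 * 2.0000 * 0.8816148468 * 0.5557176756 = -1.058247

Answer: Rho = -1.058247


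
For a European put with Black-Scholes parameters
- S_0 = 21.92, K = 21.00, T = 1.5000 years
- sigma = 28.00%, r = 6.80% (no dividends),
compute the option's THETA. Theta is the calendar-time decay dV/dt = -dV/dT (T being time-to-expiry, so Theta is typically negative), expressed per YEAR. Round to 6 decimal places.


Answer: Theta = -0.321001

Derivation:
d1 = 0.5939342643; d2 = 0.2510057003
phi(d1) = 0.3344334114; exp(-qT) = 1.0000000000; exp(-rT) = 0.9030295517
Theta = -S*exp(-qT)*phi(d1)*sigma/(2*sqrt(T)) + r*K*exp(-rT)*N(-d2) - q*S*exp(-qT)*N(-d1)
N(-d1) = 0.2762780403; N(-d2) = 0.4009048510; sqrt(T) = 1.2247448714
Term 1 = -21.9200 * 1.0000000000 * 0.3344334114 * 0.2800 / (2 * 1.2247448714) = -0.8379779960
Term 2 = 0.0680 * 21.0000 * 0.9030295517 * 0.4009048510 = 0.5169773090
Term 3 = 0 (no dividend yield, q = 0)
Theta = -0.8379779960 + (0.5169773090) + (0.0000000000) = -0.321001


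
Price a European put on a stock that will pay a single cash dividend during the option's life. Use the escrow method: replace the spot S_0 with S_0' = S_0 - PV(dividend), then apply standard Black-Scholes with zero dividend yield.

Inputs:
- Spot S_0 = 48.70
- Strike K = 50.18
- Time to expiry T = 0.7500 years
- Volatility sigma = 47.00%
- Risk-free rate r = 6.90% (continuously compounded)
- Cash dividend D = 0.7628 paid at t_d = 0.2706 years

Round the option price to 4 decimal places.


PV(D) = D * exp(-r * t_d) = 0.7628 * 0.98150183 = 0.74868960
S_0' = S_0 - PV(D) = 48.7000 - 0.74868960 = 47.95131040
d1 = (ln(S_0'/K) + (r + sigma^2/2)*T) / (sigma*sqrt(T)) = 0.21904200
d2 = d1 - sigma*sqrt(T) = -0.18798994
exp(-rT) = 0.94956623
N(-d1) = 0.41330867; N(-d2) = 0.57455773
P = K * exp(-rT) * N(-d2) - S_0' * N(-d1) = 50.1800 * 0.94956623 * 0.57455773 - 47.95131040 * 0.41330867 = 7.5585

Answer: Price = 7.5585


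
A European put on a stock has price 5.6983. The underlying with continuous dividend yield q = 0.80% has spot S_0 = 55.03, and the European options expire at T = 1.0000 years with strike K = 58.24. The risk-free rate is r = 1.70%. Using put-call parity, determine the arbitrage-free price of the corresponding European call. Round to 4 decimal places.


Put-call parity: C - P = S_0 * exp(-qT) - K * exp(-rT).
S_0 * exp(-qT) = 55.0300 * 0.99203191 = 54.59151627
K * exp(-rT) = 58.2400 * 0.98314368 = 57.25828819
C = P + S*exp(-qT) - K*exp(-rT)
C = 5.6983 + 54.59151627 - 57.25828819 = 3.0315

Answer: Call price = 3.0315


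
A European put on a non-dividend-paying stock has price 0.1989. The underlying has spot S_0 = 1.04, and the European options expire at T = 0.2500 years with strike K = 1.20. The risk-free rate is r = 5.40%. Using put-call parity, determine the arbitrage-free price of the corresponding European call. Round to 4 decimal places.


Put-call parity: C - P = S_0 * exp(-qT) - K * exp(-rT).
S_0 * exp(-qT) = 1.0400 * 1.00000000 = 1.04000000
K * exp(-rT) = 1.2000 * 0.98659072 = 1.18390886
C = P + S*exp(-qT) - K*exp(-rT)
C = 0.1989 + 1.04000000 - 1.18390886 = 0.0550

Answer: Call price = 0.0550


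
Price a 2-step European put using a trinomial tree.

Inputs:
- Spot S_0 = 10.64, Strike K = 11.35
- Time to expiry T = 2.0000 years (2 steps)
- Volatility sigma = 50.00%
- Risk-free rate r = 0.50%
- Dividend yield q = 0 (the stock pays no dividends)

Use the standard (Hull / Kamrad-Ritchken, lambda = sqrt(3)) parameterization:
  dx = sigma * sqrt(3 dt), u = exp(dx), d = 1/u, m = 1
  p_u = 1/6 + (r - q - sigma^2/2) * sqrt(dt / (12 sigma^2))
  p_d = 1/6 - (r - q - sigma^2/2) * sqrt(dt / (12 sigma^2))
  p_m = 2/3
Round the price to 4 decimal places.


Answer: Price = V(0,0) = 3.0078

Derivation:
dt = T/N = 1.000000; dx = sigma*sqrt(3*dt) = 0.866025
u = exp(dx) = 2.377443; d = 1/u = 0.420620
p_u = 0.097385, p_m = 0.666667, p_d = 0.235949
Discount per step: exp(-r*dt) = 0.995012
Stock lattice S(k, j) with j the centered position index:
  k=0: S(0,+0) = 10.6400
  k=1: S(1,-1) = 4.4754; S(1,+0) = 10.6400; S(1,+1) = 25.2960
  k=2: S(2,-2) = 1.8824; S(2,-1) = 4.4754; S(2,+0) = 10.6400; S(2,+1) = 25.2960; S(2,+2) = 60.1398
Terminal payoffs V(N, j) = max(K - S_T, 0):
  V(2,-2) = 9.467558; V(2,-1) = 6.874603; V(2,+0) = 0.710000; V(2,+1) = 0.000000; V(2,+2) = 0.000000
Backward induction: V(k, j) = exp(-r*dt) * [p_u * V(k+1, j+1) + p_m * V(k+1, j) + p_d * V(k+1, j-1)]
  V(1,-1) = exp(-r*dt) * [p_u*0.710000 + p_m*6.874603 + p_d*9.467558] = 6.851725
  V(1,+0) = exp(-r*dt) * [p_u*0.000000 + p_m*0.710000 + p_d*6.874603] = 2.084936
  V(1,+1) = exp(-r*dt) * [p_u*0.000000 + p_m*0.000000 + p_d*0.710000] = 0.166688
  V(0,+0) = exp(-r*dt) * [p_u*0.166688 + p_m*2.084936 + p_d*6.851725] = 3.007769


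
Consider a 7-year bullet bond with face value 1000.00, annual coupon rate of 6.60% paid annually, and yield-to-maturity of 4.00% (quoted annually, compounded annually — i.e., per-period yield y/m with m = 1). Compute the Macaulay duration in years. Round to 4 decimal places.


Answer: Macaulay duration = 5.9183 years

Derivation:
Coupon per period c = face * coupon_rate / m = 66.000000
Periods per year m = 1; per-period yield y/m = 0.040000
Number of cashflows N = 7
Cashflows (t years, CF_t, discount factor 1/(1+y/m)^(m*t), PV):
  t = 1.0000: CF_t = 66.000000, DF = 0.961538, PV = 63.461538
  t = 2.0000: CF_t = 66.000000, DF = 0.924556, PV = 61.020710
  t = 3.0000: CF_t = 66.000000, DF = 0.888996, PV = 58.673760
  t = 4.0000: CF_t = 66.000000, DF = 0.854804, PV = 56.417077
  t = 5.0000: CF_t = 66.000000, DF = 0.821927, PV = 54.247189
  t = 6.0000: CF_t = 66.000000, DF = 0.790315, PV = 52.160759
  t = 7.0000: CF_t = 1066.000000, DF = 0.759918, PV = 810.072389
Price P = sum_t PV_t = 1156.053421
Macaulay numerator sum_t t * PV_t:
  t * PV_t at t = 1.0000: 63.461538
  t * PV_t at t = 2.0000: 122.041420
  t * PV_t at t = 3.0000: 176.021279
  t * PV_t at t = 4.0000: 225.668306
  t * PV_t at t = 5.0000: 271.235945
  t * PV_t at t = 6.0000: 312.964552
  t * PV_t at t = 7.0000: 5670.506722
Macaulay duration D = (sum_t t * PV_t) / P = 6841.899764 / 1156.053421 = 5.918325


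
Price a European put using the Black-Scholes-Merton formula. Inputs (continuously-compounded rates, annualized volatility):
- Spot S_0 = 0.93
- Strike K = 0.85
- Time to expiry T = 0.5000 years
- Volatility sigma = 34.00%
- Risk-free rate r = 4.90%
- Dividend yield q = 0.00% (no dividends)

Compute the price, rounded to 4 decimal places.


Answer: Price = 0.0432

Derivation:
d1 = (ln(S/K) + (r - q + 0.5*sigma^2) * T) / (sigma * sqrt(T)) = 0.59625006
d2 = d1 - sigma * sqrt(T) = 0.35583375
exp(-rT) = 0.97579769; exp(-qT) = 1.00000000
P = K * exp(-rT) * N(-d2) - S_0 * exp(-qT) * N(-d1)
N(-d1) = 0.27550409; N(-d2) = 0.36098253
P = 0.8500 * 0.97579769 * 0.36098253 - 0.9300 * 1.00000000 * 0.27550409 = 0.0432


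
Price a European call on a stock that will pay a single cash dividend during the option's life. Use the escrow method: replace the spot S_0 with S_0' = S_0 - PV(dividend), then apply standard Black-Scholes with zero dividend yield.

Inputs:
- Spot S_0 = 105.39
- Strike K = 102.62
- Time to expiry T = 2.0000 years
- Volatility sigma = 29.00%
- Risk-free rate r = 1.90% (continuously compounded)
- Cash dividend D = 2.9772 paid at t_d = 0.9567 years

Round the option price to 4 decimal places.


PV(D) = D * exp(-r * t_d) = 2.9772 * 0.98198691 = 2.92357143
S_0' = S_0 - PV(D) = 105.3900 - 2.92357143 = 102.46642857
d1 = (ln(S_0'/K) + (r + sigma^2/2)*T) / (sigma*sqrt(T)) = 0.29406468
d2 = d1 - sigma*sqrt(T) = -0.11605726
exp(-rT) = 0.96271294
N(d1) = 0.61564576; N(d2) = 0.45380358
C = S_0' * N(d1) - K * exp(-rT) * N(d2) = 102.46642857 * 0.61564576 - 102.6200 * 0.96271294 * 0.45380358 = 18.2501

Answer: Price = 18.2501


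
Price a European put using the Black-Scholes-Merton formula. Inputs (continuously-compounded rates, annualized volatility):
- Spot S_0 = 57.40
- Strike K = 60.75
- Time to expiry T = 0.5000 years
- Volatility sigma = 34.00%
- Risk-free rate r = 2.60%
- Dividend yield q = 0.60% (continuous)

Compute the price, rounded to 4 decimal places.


Answer: Price = 7.0803

Derivation:
d1 = (ln(S/K) + (r - q + 0.5*sigma^2) * T) / (sigma * sqrt(T)) = -0.07413299
d2 = d1 - sigma * sqrt(T) = -0.31454929
exp(-rT) = 0.98708414; exp(-qT) = 0.99700450
P = K * exp(-rT) * N(-d2) - S_0 * exp(-qT) * N(-d1)
N(-d1) = 0.52954772; N(-d2) = 0.62344806
P = 60.7500 * 0.98708414 * 0.62344806 - 57.4000 * 0.99700450 * 0.52954772 = 7.0803


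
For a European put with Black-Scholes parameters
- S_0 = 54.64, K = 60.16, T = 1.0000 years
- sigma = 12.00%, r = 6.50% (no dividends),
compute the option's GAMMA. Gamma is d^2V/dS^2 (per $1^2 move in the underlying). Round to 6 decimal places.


Answer: Gamma = 0.059635

Derivation:
d1 = -0.2003455365; d2 = -0.3203455365
phi(d1) = 0.3910156477; exp(-qT) = 1.0000000000; exp(-rT) = 0.9370674634
Gamma = exp(-qT) * phi(d1) / (S * sigma * sqrt(T)) = 1.0000000000 * 0.3910156477 / (54.6400 * 0.1200 * 1.0000000000) = 0.059635


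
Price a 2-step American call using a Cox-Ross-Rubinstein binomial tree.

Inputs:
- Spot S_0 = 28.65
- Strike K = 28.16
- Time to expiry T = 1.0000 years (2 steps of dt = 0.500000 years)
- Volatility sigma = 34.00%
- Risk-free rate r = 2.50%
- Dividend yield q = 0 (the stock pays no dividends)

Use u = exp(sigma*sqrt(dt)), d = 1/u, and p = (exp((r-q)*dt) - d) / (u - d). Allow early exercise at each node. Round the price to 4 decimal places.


dt = T/N = 0.500000
u = exp(sigma*sqrt(dt)) = 1.271778; d = 1/u = 0.786300
p = (exp((r-q)*dt) - d) / (u - d) = 0.466093
Discount per step: exp(-r*dt) = 0.987578
Stock lattice S(k, i) with i counting down-moves:
  k=0: S(0,0) = 28.6500
  k=1: S(1,0) = 36.4365; S(1,1) = 22.5275
  k=2: S(2,0) = 46.3391; S(2,1) = 28.6500; S(2,2) = 17.7134
Terminal payoffs V(N, i) = max(S_T - K, 0):
  V(2,0) = 18.179098; V(2,1) = 0.490000; V(2,2) = 0.000000
Backward induction: V(k, i) = exp(-r*dt) * [p * V(k+1, i) + (1-p) * V(k+1, i+1)]; then take max(V_cont, immediate exercise) for American.
  V(1,0) = exp(-r*dt) * [p*18.179098 + (1-p)*0.490000] = 8.626263; exercise = 8.276454; V(1,0) = max -> 8.626263
  V(1,1) = exp(-r*dt) * [p*0.490000 + (1-p)*0.000000] = 0.225549; exercise = 0.000000; V(1,1) = max -> 0.225549
  V(0,0) = exp(-r*dt) * [p*8.626263 + (1-p)*0.225549] = 4.089623; exercise = 0.490000; V(0,0) = max -> 4.089623

Answer: Price = V(0,0) = 4.0896


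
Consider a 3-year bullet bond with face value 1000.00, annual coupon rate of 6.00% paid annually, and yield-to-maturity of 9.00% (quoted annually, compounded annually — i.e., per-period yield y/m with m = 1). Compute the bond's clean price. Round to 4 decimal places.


Coupon per period c = face * coupon_rate / m = 60.000000
Periods per year m = 1; per-period yield y/m = 0.090000
Number of cashflows N = 3
Cashflows (t years, CF_t, discount factor 1/(1+y/m)^(m*t), PV):
  t = 1.0000: CF_t = 60.000000, DF = 0.917431, PV = 55.045872
  t = 2.0000: CF_t = 60.000000, DF = 0.841680, PV = 50.500800
  t = 3.0000: CF_t = 1060.000000, DF = 0.772183, PV = 818.514489
Price P = sum_t PV_t = 924.061160

Answer: Price = 924.0612


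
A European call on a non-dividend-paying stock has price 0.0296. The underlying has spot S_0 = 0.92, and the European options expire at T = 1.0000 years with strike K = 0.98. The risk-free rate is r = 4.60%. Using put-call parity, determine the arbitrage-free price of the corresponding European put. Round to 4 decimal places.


Answer: Put price = 0.0455

Derivation:
Put-call parity: C - P = S_0 * exp(-qT) - K * exp(-rT).
S_0 * exp(-qT) = 0.9200 * 1.00000000 = 0.92000000
K * exp(-rT) = 0.9800 * 0.95504196 = 0.93594112
P = C - S*exp(-qT) + K*exp(-rT)
P = 0.0296 - 0.92000000 + 0.93594112 = 0.0455


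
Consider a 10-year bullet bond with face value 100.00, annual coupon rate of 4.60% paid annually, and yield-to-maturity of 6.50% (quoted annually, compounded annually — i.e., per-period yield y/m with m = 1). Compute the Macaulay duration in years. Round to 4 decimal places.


Coupon per period c = face * coupon_rate / m = 4.600000
Periods per year m = 1; per-period yield y/m = 0.065000
Number of cashflows N = 10
Cashflows (t years, CF_t, discount factor 1/(1+y/m)^(m*t), PV):
  t = 1.0000: CF_t = 4.600000, DF = 0.938967, PV = 4.319249
  t = 2.0000: CF_t = 4.600000, DF = 0.881659, PV = 4.055633
  t = 3.0000: CF_t = 4.600000, DF = 0.827849, PV = 3.808106
  t = 4.0000: CF_t = 4.600000, DF = 0.777323, PV = 3.575686
  t = 5.0000: CF_t = 4.600000, DF = 0.729881, PV = 3.357452
  t = 6.0000: CF_t = 4.600000, DF = 0.685334, PV = 3.152537
  t = 7.0000: CF_t = 4.600000, DF = 0.643506, PV = 2.960129
  t = 8.0000: CF_t = 4.600000, DF = 0.604231, PV = 2.779463
  t = 9.0000: CF_t = 4.600000, DF = 0.567353, PV = 2.609825
  t = 10.0000: CF_t = 104.600000, DF = 0.532726, PV = 55.723143
Price P = sum_t PV_t = 86.341223
Macaulay numerator sum_t t * PV_t:
  t * PV_t at t = 1.0000: 4.319249
  t * PV_t at t = 2.0000: 8.111265
  t * PV_t at t = 3.0000: 11.424317
  t * PV_t at t = 4.0000: 14.302745
  t * PV_t at t = 5.0000: 16.787259
  t * PV_t at t = 6.0000: 18.915222
  t * PV_t at t = 7.0000: 20.720900
  t * PV_t at t = 8.0000: 22.235708
  t * PV_t at t = 9.0000: 23.488424
  t * PV_t at t = 10.0000: 557.231433
Macaulay duration D = (sum_t t * PV_t) / P = 697.536522 / 86.341223 = 8.078835

Answer: Macaulay duration = 8.0788 years


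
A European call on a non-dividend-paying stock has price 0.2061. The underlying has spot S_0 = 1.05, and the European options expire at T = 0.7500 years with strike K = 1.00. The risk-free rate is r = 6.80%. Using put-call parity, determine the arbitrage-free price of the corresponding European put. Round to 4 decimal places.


Put-call parity: C - P = S_0 * exp(-qT) - K * exp(-rT).
S_0 * exp(-qT) = 1.0500 * 1.00000000 = 1.05000000
K * exp(-rT) = 1.0000 * 0.95027867 = 0.95027867
P = C - S*exp(-qT) + K*exp(-rT)
P = 0.2061 - 1.05000000 + 0.95027867 = 0.1064

Answer: Put price = 0.1064


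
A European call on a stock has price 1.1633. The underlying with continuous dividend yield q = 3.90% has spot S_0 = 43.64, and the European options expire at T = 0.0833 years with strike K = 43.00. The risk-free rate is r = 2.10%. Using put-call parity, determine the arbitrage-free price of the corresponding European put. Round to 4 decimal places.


Answer: Put price = 0.5897

Derivation:
Put-call parity: C - P = S_0 * exp(-qT) - K * exp(-rT).
S_0 * exp(-qT) = 43.6400 * 0.99675657 = 43.49845677
K * exp(-rT) = 43.0000 * 0.99825223 = 42.92484585
P = C - S*exp(-qT) + K*exp(-rT)
P = 1.1633 - 43.49845677 + 42.92484585 = 0.5897


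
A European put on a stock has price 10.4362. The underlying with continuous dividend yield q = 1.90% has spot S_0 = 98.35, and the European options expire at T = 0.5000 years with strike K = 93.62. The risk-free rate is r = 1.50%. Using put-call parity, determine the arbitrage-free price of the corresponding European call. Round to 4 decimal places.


Answer: Call price = 14.9358

Derivation:
Put-call parity: C - P = S_0 * exp(-qT) - K * exp(-rT).
S_0 * exp(-qT) = 98.3500 * 0.99054498 = 97.42009902
K * exp(-rT) = 93.6200 * 0.99252805 = 92.92047649
C = P + S*exp(-qT) - K*exp(-rT)
C = 10.4362 + 97.42009902 - 92.92047649 = 14.9358


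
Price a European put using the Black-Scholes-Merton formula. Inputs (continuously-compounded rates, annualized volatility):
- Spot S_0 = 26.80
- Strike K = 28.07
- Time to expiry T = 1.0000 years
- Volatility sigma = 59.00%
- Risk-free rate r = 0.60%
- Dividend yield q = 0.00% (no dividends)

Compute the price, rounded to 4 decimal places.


Answer: Price = 6.9110

Derivation:
d1 = (ln(S/K) + (r - q + 0.5*sigma^2) * T) / (sigma * sqrt(T)) = 0.22669576
d2 = d1 - sigma * sqrt(T) = -0.36330424
exp(-rT) = 0.99401796; exp(-qT) = 1.00000000
P = K * exp(-rT) * N(-d2) - S_0 * exp(-qT) * N(-d1)
N(-d1) = 0.41033016; N(-d2) = 0.64181119
P = 28.0700 * 0.99401796 * 0.64181119 - 26.8000 * 1.00000000 * 0.41033016 = 6.9110


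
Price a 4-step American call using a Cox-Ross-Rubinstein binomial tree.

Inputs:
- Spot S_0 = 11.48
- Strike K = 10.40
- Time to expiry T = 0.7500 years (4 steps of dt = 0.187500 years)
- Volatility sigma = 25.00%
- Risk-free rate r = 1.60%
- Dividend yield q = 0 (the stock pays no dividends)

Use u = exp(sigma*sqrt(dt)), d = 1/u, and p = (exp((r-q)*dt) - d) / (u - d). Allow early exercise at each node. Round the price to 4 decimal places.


dt = T/N = 0.187500
u = exp(sigma*sqrt(dt)) = 1.114330; d = 1/u = 0.897400
p = (exp((r-q)*dt) - d) / (u - d) = 0.486813
Discount per step: exp(-r*dt) = 0.997004
Stock lattice S(k, i) with i counting down-moves:
  k=0: S(0,0) = 11.4800
  k=1: S(1,0) = 12.7925; S(1,1) = 10.3022
  k=2: S(2,0) = 14.2551; S(2,1) = 11.4800; S(2,2) = 9.2452
  k=3: S(3,0) = 15.8849; S(3,1) = 12.7925; S(3,2) = 10.3022; S(3,3) = 8.2966
  k=4: S(4,0) = 17.7010; S(4,1) = 14.2551; S(4,2) = 11.4800; S(4,3) = 9.2452; S(4,4) = 7.4454
Terminal payoffs V(N, i) = max(S_T - K, 0):
  V(4,0) = 7.300964; V(4,1) = 3.855072; V(4,2) = 1.080000; V(4,3) = 0.000000; V(4,4) = 0.000000
Backward induction: V(k, i) = exp(-r*dt) * [p * V(k+1, i) + (1-p) * V(k+1, i+1)]; then take max(V_cont, immediate exercise) for American.
  V(3,0) = exp(-r*dt) * [p*7.300964 + (1-p)*3.855072] = 5.516005; exercise = 5.484851; V(3,0) = max -> 5.516005
  V(3,1) = exp(-r*dt) * [p*3.855072 + (1-p)*1.080000] = 2.423660; exercise = 2.392506; V(3,1) = max -> 2.423660
  V(3,2) = exp(-r*dt) * [p*1.080000 + (1-p)*0.000000] = 0.524183; exercise = 0.000000; V(3,2) = max -> 0.524183
  V(3,3) = exp(-r*dt) * [p*0.000000 + (1-p)*0.000000] = 0.000000; exercise = 0.000000; V(3,3) = max -> 0.000000
  V(2,0) = exp(-r*dt) * [p*5.516005 + (1-p)*2.423660] = 3.917285; exercise = 3.855072; V(2,0) = max -> 3.917285
  V(2,1) = exp(-r*dt) * [p*2.423660 + (1-p)*0.524183] = 1.444534; exercise = 1.080000; V(2,1) = max -> 1.444534
  V(2,2) = exp(-r*dt) * [p*0.524183 + (1-p)*0.000000] = 0.254415; exercise = 0.000000; V(2,2) = max -> 0.254415
  V(1,0) = exp(-r*dt) * [p*3.917285 + (1-p)*1.444534] = 2.640369; exercise = 2.392506; V(1,0) = max -> 2.640369
  V(1,1) = exp(-r*dt) * [p*1.444534 + (1-p)*0.254415] = 0.831283; exercise = 0.000000; V(1,1) = max -> 0.831283
  V(0,0) = exp(-r*dt) * [p*2.640369 + (1-p)*0.831283] = 1.706842; exercise = 1.080000; V(0,0) = max -> 1.706842

Answer: Price = V(0,0) = 1.7068


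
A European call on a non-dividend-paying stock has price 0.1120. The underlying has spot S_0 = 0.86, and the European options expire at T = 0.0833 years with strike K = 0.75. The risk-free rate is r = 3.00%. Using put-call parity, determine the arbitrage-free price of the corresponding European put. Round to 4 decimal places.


Answer: Put price = 0.0001

Derivation:
Put-call parity: C - P = S_0 * exp(-qT) - K * exp(-rT).
S_0 * exp(-qT) = 0.8600 * 1.00000000 = 0.86000000
K * exp(-rT) = 0.7500 * 0.99750412 = 0.74812809
P = C - S*exp(-qT) + K*exp(-rT)
P = 0.1120 - 0.86000000 + 0.74812809 = 0.0001


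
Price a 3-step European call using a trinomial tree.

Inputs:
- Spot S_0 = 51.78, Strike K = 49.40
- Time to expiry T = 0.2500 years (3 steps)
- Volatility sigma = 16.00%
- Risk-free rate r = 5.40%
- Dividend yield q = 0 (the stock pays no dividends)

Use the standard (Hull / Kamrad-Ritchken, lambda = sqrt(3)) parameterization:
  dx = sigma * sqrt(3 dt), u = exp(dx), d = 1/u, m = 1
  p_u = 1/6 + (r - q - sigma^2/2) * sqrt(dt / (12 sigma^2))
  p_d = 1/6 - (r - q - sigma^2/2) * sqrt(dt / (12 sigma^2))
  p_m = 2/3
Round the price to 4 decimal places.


Answer: Price = V(0,0) = 3.6118

Derivation:
dt = T/N = 0.083333; dx = sigma*sqrt(3*dt) = 0.080000
u = exp(dx) = 1.083287; d = 1/u = 0.923116
p_u = 0.188125, p_m = 0.666667, p_d = 0.145208
Discount per step: exp(-r*dt) = 0.995510
Stock lattice S(k, j) with j the centered position index:
  k=0: S(0,+0) = 51.7800
  k=1: S(1,-1) = 47.7990; S(1,+0) = 51.7800; S(1,+1) = 56.0926
  k=2: S(2,-2) = 44.1240; S(2,-1) = 47.7990; S(2,+0) = 51.7800; S(2,+1) = 56.0926; S(2,+2) = 60.7644
  k=3: S(3,-3) = 40.7316; S(3,-2) = 44.1240; S(3,-1) = 47.7990; S(3,+0) = 51.7800; S(3,+1) = 56.0926; S(3,+2) = 60.7644; S(3,+3) = 65.8253
Terminal payoffs V(N, j) = max(S_T - K, 0):
  V(3,-3) = 0.000000; V(3,-2) = 0.000000; V(3,-1) = 0.000000; V(3,+0) = 2.380000; V(3,+1) = 6.692604; V(3,+2) = 11.364393; V(3,+3) = 16.425281
Backward induction: V(k, j) = exp(-r*dt) * [p_u * V(k+1, j+1) + p_m * V(k+1, j) + p_d * V(k+1, j-1)]
  V(2,-2) = exp(-r*dt) * [p_u*0.000000 + p_m*0.000000 + p_d*0.000000] = 0.000000
  V(2,-1) = exp(-r*dt) * [p_u*2.380000 + p_m*0.000000 + p_d*0.000000] = 0.445727
  V(2,+0) = exp(-r*dt) * [p_u*6.692604 + p_m*2.380000 + p_d*0.000000] = 2.832936
  V(2,+1) = exp(-r*dt) * [p_u*11.364393 + p_m*6.692604 + p_d*2.380000] = 6.914075
  V(2,+2) = exp(-r*dt) * [p_u*16.425281 + p_m*11.364393 + p_d*6.692604] = 11.585836
  V(1,-1) = exp(-r*dt) * [p_u*2.832936 + p_m*0.445727 + p_d*0.000000] = 0.826370
  V(1,+0) = exp(-r*dt) * [p_u*6.914075 + p_m*2.832936 + p_d*0.445727] = 3.239447
  V(1,+1) = exp(-r*dt) * [p_u*11.585836 + p_m*6.914075 + p_d*2.832936] = 7.168006
  V(0,+0) = exp(-r*dt) * [p_u*7.168006 + p_m*3.239447 + p_d*0.826370] = 3.611819


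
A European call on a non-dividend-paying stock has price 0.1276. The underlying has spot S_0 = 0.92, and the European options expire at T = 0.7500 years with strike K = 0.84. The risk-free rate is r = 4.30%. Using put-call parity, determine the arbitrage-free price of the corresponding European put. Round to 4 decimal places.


Answer: Put price = 0.0209

Derivation:
Put-call parity: C - P = S_0 * exp(-qT) - K * exp(-rT).
S_0 * exp(-qT) = 0.9200 * 1.00000000 = 0.92000000
K * exp(-rT) = 0.8400 * 0.96826449 = 0.81334217
P = C - S*exp(-qT) + K*exp(-rT)
P = 0.1276 - 0.92000000 + 0.81334217 = 0.0209


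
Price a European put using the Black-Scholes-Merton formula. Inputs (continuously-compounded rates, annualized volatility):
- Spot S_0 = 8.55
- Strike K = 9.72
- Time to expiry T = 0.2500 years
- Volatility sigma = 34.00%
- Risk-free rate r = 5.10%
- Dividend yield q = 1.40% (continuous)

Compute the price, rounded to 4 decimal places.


d1 = (ln(S/K) + (r - q + 0.5*sigma^2) * T) / (sigma * sqrt(T)) = -0.61502550
d2 = d1 - sigma * sqrt(T) = -0.78502550
exp(-rT) = 0.98733094; exp(-qT) = 0.99650612
P = K * exp(-rT) * N(-d2) - S_0 * exp(-qT) * N(-d1)
N(-d1) = 0.73073106; N(-d2) = 0.78378069
P = 9.7200 * 0.98733094 * 0.78378069 - 8.5500 * 0.99650612 * 0.73073106 = 1.2959

Answer: Price = 1.2959


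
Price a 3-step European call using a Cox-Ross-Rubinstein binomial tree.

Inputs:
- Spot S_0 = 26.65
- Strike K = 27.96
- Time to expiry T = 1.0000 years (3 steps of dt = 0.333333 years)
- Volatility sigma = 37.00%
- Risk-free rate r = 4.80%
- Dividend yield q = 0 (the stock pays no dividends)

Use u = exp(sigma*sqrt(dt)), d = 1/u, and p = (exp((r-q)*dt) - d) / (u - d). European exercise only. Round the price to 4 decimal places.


Answer: Price = V(0,0) = 4.1908

Derivation:
dt = T/N = 0.333333
u = exp(sigma*sqrt(dt)) = 1.238152; d = 1/u = 0.807656
p = (exp((r-q)*dt) - d) / (u - d) = 0.484263
Discount per step: exp(-r*dt) = 0.984127
Stock lattice S(k, i) with i counting down-moves:
  k=0: S(0,0) = 26.6500
  k=1: S(1,0) = 32.9967; S(1,1) = 21.5240
  k=2: S(2,0) = 40.8550; S(2,1) = 26.6500; S(2,2) = 17.3840
  k=3: S(3,0) = 50.5846; S(3,1) = 32.9967; S(3,2) = 21.5240; S(3,3) = 14.0403
Terminal payoffs V(N, i) = max(S_T - K, 0):
  V(3,0) = 22.624639; V(3,1) = 5.036739; V(3,2) = 0.000000; V(3,3) = 0.000000
Backward induction: V(k, i) = exp(-r*dt) * [p * V(k+1, i) + (1-p) * V(k+1, i+1)].
  V(2,0) = exp(-r*dt) * [p*22.624639 + (1-p)*5.036739] = 13.338765
  V(2,1) = exp(-r*dt) * [p*5.036739 + (1-p)*0.000000] = 2.400389
  V(2,2) = exp(-r*dt) * [p*0.000000 + (1-p)*0.000000] = 0.000000
  V(1,0) = exp(-r*dt) * [p*13.338765 + (1-p)*2.400389] = 7.575257
  V(1,1) = exp(-r*dt) * [p*2.400389 + (1-p)*0.000000] = 1.143968
  V(0,0) = exp(-r*dt) * [p*7.575257 + (1-p)*1.143968] = 4.190809


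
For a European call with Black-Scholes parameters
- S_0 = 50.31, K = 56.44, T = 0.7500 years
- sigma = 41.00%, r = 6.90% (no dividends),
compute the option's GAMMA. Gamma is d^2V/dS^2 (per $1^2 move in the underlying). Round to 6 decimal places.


Answer: Gamma = 0.022333

Derivation:
d1 = -0.0005259872; d2 = -0.3555964027
phi(d1) = 0.3989422252; exp(-qT) = 1.0000000000; exp(-rT) = 0.9495662287
Gamma = exp(-qT) * phi(d1) / (S * sigma * sqrt(T)) = 1.0000000000 * 0.3989422252 / (50.3100 * 0.4100 * 0.8660254038) = 0.022333


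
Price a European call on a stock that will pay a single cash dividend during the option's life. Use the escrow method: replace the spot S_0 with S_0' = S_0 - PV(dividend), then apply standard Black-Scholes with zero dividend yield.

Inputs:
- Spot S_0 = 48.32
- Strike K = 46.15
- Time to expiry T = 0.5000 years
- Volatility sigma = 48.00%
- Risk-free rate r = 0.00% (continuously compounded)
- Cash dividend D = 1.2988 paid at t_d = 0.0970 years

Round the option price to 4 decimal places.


PV(D) = D * exp(-r * t_d) = 1.2988 * 1.00000000 = 1.29880000
S_0' = S_0 - PV(D) = 48.3200 - 1.29880000 = 47.02120000
d1 = (ln(S_0'/K) + (r + sigma^2/2)*T) / (sigma*sqrt(T)) = 0.22480575
d2 = d1 - sigma*sqrt(T) = -0.11460550
exp(-rT) = 1.00000000
N(d1) = 0.58893480; N(d2) = 0.45437891
C = S_0' * N(d1) - K * exp(-rT) * N(d2) = 47.02120000 * 0.58893480 - 46.1500 * 1.00000000 * 0.45437891 = 6.7228

Answer: Price = 6.7228


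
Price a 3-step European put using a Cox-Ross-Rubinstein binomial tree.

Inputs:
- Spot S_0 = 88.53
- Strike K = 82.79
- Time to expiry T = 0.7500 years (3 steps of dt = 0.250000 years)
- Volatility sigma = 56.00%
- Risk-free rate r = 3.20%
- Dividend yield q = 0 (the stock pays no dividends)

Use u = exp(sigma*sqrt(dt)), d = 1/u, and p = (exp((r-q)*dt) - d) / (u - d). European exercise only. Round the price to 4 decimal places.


dt = T/N = 0.250000
u = exp(sigma*sqrt(dt)) = 1.323130; d = 1/u = 0.755784
p = (exp((r-q)*dt) - d) / (u - d) = 0.444611
Discount per step: exp(-r*dt) = 0.992032
Stock lattice S(k, i) with i counting down-moves:
  k=0: S(0,0) = 88.5300
  k=1: S(1,0) = 117.1367; S(1,1) = 66.9095
  k=2: S(2,0) = 154.9870; S(2,1) = 88.5300; S(2,2) = 50.5691
  k=3: S(3,0) = 205.0680; S(3,1) = 117.1367; S(3,2) = 66.9095; S(3,3) = 38.2193
Terminal payoffs V(N, i) = max(K - S_T, 0):
  V(3,0) = 0.000000; V(3,1) = 0.000000; V(3,2) = 15.880465; V(3,3) = 44.570667
Backward induction: V(k, i) = exp(-r*dt) * [p * V(k+1, i) + (1-p) * V(k+1, i+1)].
  V(2,0) = exp(-r*dt) * [p*0.000000 + (1-p)*0.000000] = 0.000000
  V(2,1) = exp(-r*dt) * [p*0.000000 + (1-p)*15.880465] = 8.749557
  V(2,2) = exp(-r*dt) * [p*15.880465 + (1-p)*44.570667] = 31.561184
  V(1,0) = exp(-r*dt) * [p*0.000000 + (1-p)*8.749557] = 4.820687
  V(1,1) = exp(-r*dt) * [p*8.749557 + (1-p)*31.561184] = 21.248215
  V(0,0) = exp(-r*dt) * [p*4.820687 + (1-p)*21.248215] = 13.833244

Answer: Price = V(0,0) = 13.8332


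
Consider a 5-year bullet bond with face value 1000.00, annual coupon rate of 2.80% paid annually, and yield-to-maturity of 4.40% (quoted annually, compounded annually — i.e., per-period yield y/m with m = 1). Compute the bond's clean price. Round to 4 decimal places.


Answer: Price = 929.5642

Derivation:
Coupon per period c = face * coupon_rate / m = 28.000000
Periods per year m = 1; per-period yield y/m = 0.044000
Number of cashflows N = 5
Cashflows (t years, CF_t, discount factor 1/(1+y/m)^(m*t), PV):
  t = 1.0000: CF_t = 28.000000, DF = 0.957854, PV = 26.819923
  t = 2.0000: CF_t = 28.000000, DF = 0.917485, PV = 25.689582
  t = 3.0000: CF_t = 28.000000, DF = 0.878817, PV = 24.606879
  t = 4.0000: CF_t = 28.000000, DF = 0.841779, PV = 23.569808
  t = 5.0000: CF_t = 1028.000000, DF = 0.806302, PV = 828.878016
Price P = sum_t PV_t = 929.564208


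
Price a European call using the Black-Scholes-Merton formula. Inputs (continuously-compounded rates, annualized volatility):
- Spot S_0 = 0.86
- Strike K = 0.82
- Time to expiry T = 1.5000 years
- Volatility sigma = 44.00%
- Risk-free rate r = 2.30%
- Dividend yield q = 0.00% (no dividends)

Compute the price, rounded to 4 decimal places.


d1 = (ln(S/K) + (r - q + 0.5*sigma^2) * T) / (sigma * sqrt(T)) = 0.42184676
d2 = d1 - sigma * sqrt(T) = -0.11704098
exp(-rT) = 0.96608834; exp(-qT) = 1.00000000
C = S_0 * exp(-qT) * N(d1) - K * exp(-rT) * N(d2)
N(d1) = 0.66343156; N(d2) = 0.45341379
C = 0.8600 * 1.00000000 * 0.66343156 - 0.8200 * 0.96608834 * 0.45341379 = 0.2114

Answer: Price = 0.2114


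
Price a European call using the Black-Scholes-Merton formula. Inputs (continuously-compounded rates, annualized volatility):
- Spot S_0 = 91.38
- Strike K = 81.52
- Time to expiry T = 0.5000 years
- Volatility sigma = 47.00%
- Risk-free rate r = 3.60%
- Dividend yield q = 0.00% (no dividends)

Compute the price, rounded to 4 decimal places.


d1 = (ln(S/K) + (r - q + 0.5*sigma^2) * T) / (sigma * sqrt(T)) = 0.56388982
d2 = d1 - sigma * sqrt(T) = 0.23154963
exp(-rT) = 0.98216103; exp(-qT) = 1.00000000
C = S_0 * exp(-qT) * N(d1) - K * exp(-rT) * N(d2)
N(d1) = 0.71358544; N(d2) = 0.59155608
C = 91.3800 * 1.00000000 * 0.71358544 - 81.5200 * 0.98216103 * 0.59155608 = 17.8440

Answer: Price = 17.8440


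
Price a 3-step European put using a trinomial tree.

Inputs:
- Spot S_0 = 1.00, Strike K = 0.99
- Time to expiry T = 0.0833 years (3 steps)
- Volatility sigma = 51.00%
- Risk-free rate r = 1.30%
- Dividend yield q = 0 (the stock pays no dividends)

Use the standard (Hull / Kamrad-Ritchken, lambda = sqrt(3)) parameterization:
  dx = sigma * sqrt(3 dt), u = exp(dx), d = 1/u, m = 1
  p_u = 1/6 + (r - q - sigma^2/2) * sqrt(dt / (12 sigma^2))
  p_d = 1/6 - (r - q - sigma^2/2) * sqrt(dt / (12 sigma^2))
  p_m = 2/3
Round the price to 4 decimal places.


dt = T/N = 0.027767; dx = sigma*sqrt(3*dt) = 0.147195
u = exp(dx) = 1.158580; d = 1/u = 0.863126
p_u = 0.155627, p_m = 0.666667, p_d = 0.177707
Discount per step: exp(-r*dt) = 0.999639
Stock lattice S(k, j) with j the centered position index:
  k=0: S(0,+0) = 1.0000
  k=1: S(1,-1) = 0.8631; S(1,+0) = 1.0000; S(1,+1) = 1.1586
  k=2: S(2,-2) = 0.7450; S(2,-1) = 0.8631; S(2,+0) = 1.0000; S(2,+1) = 1.1586; S(2,+2) = 1.3423
  k=3: S(3,-3) = 0.6430; S(3,-2) = 0.7450; S(3,-1) = 0.8631; S(3,+0) = 1.0000; S(3,+1) = 1.1586; S(3,+2) = 1.3423; S(3,+3) = 1.5552
Terminal payoffs V(N, j) = max(K - S_T, 0):
  V(3,-3) = 0.346983; V(3,-2) = 0.245014; V(3,-1) = 0.126874; V(3,+0) = 0.000000; V(3,+1) = 0.000000; V(3,+2) = 0.000000; V(3,+3) = 0.000000
Backward induction: V(k, j) = exp(-r*dt) * [p_u * V(k+1, j+1) + p_m * V(k+1, j) + p_d * V(k+1, j-1)]
  V(2,-2) = exp(-r*dt) * [p_u*0.126874 + p_m*0.245014 + p_d*0.346983] = 0.244661
  V(2,-1) = exp(-r*dt) * [p_u*0.000000 + p_m*0.126874 + p_d*0.245014] = 0.128077
  V(2,+0) = exp(-r*dt) * [p_u*0.000000 + p_m*0.000000 + p_d*0.126874] = 0.022538
  V(2,+1) = exp(-r*dt) * [p_u*0.000000 + p_m*0.000000 + p_d*0.000000] = 0.000000
  V(2,+2) = exp(-r*dt) * [p_u*0.000000 + p_m*0.000000 + p_d*0.000000] = 0.000000
  V(1,-1) = exp(-r*dt) * [p_u*0.022538 + p_m*0.128077 + p_d*0.244661] = 0.132322
  V(1,+0) = exp(-r*dt) * [p_u*0.000000 + p_m*0.022538 + p_d*0.128077] = 0.037772
  V(1,+1) = exp(-r*dt) * [p_u*0.000000 + p_m*0.000000 + p_d*0.022538] = 0.004004
  V(0,+0) = exp(-r*dt) * [p_u*0.004004 + p_m*0.037772 + p_d*0.132322] = 0.049301

Answer: Price = V(0,0) = 0.0493


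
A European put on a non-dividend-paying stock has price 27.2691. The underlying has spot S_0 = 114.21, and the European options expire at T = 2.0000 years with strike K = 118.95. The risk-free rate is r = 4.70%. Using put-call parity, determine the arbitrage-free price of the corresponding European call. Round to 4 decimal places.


Put-call parity: C - P = S_0 * exp(-qT) - K * exp(-rT).
S_0 * exp(-qT) = 114.2100 * 1.00000000 = 114.21000000
K * exp(-rT) = 118.9500 * 0.91028276 = 108.27813457
C = P + S*exp(-qT) - K*exp(-rT)
C = 27.2691 + 114.21000000 - 108.27813457 = 33.2010

Answer: Call price = 33.2010


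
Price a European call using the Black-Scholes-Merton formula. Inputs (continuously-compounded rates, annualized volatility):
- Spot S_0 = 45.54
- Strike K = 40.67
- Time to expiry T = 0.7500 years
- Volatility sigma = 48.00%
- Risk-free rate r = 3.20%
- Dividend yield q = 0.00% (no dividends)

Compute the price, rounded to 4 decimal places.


Answer: Price = 10.3072

Derivation:
d1 = (ln(S/K) + (r - q + 0.5*sigma^2) * T) / (sigma * sqrt(T)) = 0.53765826
d2 = d1 - sigma * sqrt(T) = 0.12196606
exp(-rT) = 0.97628571; exp(-qT) = 1.00000000
C = S_0 * exp(-qT) * N(d1) - K * exp(-rT) * N(d2)
N(d1) = 0.70459350; N(d2) = 0.54853705
C = 45.5400 * 1.00000000 * 0.70459350 - 40.6700 * 0.97628571 * 0.54853705 = 10.3072


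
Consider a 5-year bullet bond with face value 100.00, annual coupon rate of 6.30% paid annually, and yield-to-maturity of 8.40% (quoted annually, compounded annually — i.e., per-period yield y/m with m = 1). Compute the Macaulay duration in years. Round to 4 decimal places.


Coupon per period c = face * coupon_rate / m = 6.300000
Periods per year m = 1; per-period yield y/m = 0.084000
Number of cashflows N = 5
Cashflows (t years, CF_t, discount factor 1/(1+y/m)^(m*t), PV):
  t = 1.0000: CF_t = 6.300000, DF = 0.922509, PV = 5.811808
  t = 2.0000: CF_t = 6.300000, DF = 0.851023, PV = 5.361447
  t = 3.0000: CF_t = 6.300000, DF = 0.785077, PV = 4.945984
  t = 4.0000: CF_t = 6.300000, DF = 0.724241, PV = 4.562716
  t = 5.0000: CF_t = 106.300000, DF = 0.668119, PV = 71.021012
Price P = sum_t PV_t = 91.702966
Macaulay numerator sum_t t * PV_t:
  t * PV_t at t = 1.0000: 5.811808
  t * PV_t at t = 2.0000: 10.722893
  t * PV_t at t = 3.0000: 14.837952
  t * PV_t at t = 4.0000: 18.250863
  t * PV_t at t = 5.0000: 355.105058
Macaulay duration D = (sum_t t * PV_t) / P = 404.728574 / 91.702966 = 4.413473

Answer: Macaulay duration = 4.4135 years


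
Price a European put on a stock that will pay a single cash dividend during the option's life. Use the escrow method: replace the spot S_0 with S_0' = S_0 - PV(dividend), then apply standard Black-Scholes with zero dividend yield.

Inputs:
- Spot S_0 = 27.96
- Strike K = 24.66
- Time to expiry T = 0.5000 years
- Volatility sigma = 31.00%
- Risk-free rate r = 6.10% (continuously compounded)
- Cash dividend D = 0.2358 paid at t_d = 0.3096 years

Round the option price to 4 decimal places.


PV(D) = D * exp(-r * t_d) = 0.2358 * 0.98129162 = 0.23138856
S_0' = S_0 - PV(D) = 27.9600 - 0.23138856 = 27.72861144
d1 = (ln(S_0'/K) + (r + sigma^2/2)*T) / (sigma*sqrt(T)) = 0.78378127
d2 = d1 - sigma*sqrt(T) = 0.56457817
exp(-rT) = 0.96996043
N(-d1) = 0.21658423; N(-d2) = 0.28618036
P = K * exp(-rT) * N(-d2) - S_0' * N(-d1) = 24.6600 * 0.96996043 * 0.28618036 - 27.72861144 * 0.21658423 = 0.8396

Answer: Price = 0.8396


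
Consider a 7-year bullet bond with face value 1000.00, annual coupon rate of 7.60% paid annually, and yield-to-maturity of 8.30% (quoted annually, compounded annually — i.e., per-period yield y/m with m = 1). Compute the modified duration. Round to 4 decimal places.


Coupon per period c = face * coupon_rate / m = 76.000000
Periods per year m = 1; per-period yield y/m = 0.083000
Number of cashflows N = 7
Cashflows (t years, CF_t, discount factor 1/(1+y/m)^(m*t), PV):
  t = 1.0000: CF_t = 76.000000, DF = 0.923361, PV = 70.175439
  t = 2.0000: CF_t = 76.000000, DF = 0.852596, PV = 64.797266
  t = 3.0000: CF_t = 76.000000, DF = 0.787254, PV = 59.831270
  t = 4.0000: CF_t = 76.000000, DF = 0.726919, PV = 55.245863
  t = 5.0000: CF_t = 76.000000, DF = 0.671209, PV = 51.011878
  t = 6.0000: CF_t = 76.000000, DF = 0.619768, PV = 47.102380
  t = 7.0000: CF_t = 1076.000000, DF = 0.572270, PV = 615.762271
Price P = sum_t PV_t = 963.926366
First compute Macaulay numerator sum_t t * PV_t:
  t * PV_t at t = 1.0000: 70.175439
  t * PV_t at t = 2.0000: 129.594531
  t * PV_t at t = 3.0000: 179.493810
  t * PV_t at t = 4.0000: 220.983454
  t * PV_t at t = 5.0000: 255.059388
  t * PV_t at t = 6.0000: 282.614280
  t * PV_t at t = 7.0000: 4310.335894
Macaulay duration D = 5448.256796 / 963.926366 = 5.652150
Modified duration = D / (1 + y/m) = 5.652150 / (1 + 0.083000) = 5.218975

Answer: Modified duration = 5.2190


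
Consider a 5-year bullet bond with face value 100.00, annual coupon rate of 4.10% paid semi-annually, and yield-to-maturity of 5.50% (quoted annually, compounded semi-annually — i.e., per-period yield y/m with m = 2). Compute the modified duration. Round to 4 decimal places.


Answer: Modified duration = 4.4328

Derivation:
Coupon per period c = face * coupon_rate / m = 2.050000
Periods per year m = 2; per-period yield y/m = 0.027500
Number of cashflows N = 10
Cashflows (t years, CF_t, discount factor 1/(1+y/m)^(m*t), PV):
  t = 0.5000: CF_t = 2.050000, DF = 0.973236, PV = 1.995134
  t = 1.0000: CF_t = 2.050000, DF = 0.947188, PV = 1.941736
  t = 1.5000: CF_t = 2.050000, DF = 0.921838, PV = 1.889767
  t = 2.0000: CF_t = 2.050000, DF = 0.897166, PV = 1.839190
  t = 2.5000: CF_t = 2.050000, DF = 0.873154, PV = 1.789966
  t = 3.0000: CF_t = 2.050000, DF = 0.849785, PV = 1.742059
  t = 3.5000: CF_t = 2.050000, DF = 0.827041, PV = 1.695435
  t = 4.0000: CF_t = 2.050000, DF = 0.804906, PV = 1.650058
  t = 4.5000: CF_t = 2.050000, DF = 0.783364, PV = 1.605896
  t = 5.0000: CF_t = 102.050000, DF = 0.762398, PV = 77.802706
Price P = sum_t PV_t = 93.951947
First compute Macaulay numerator sum_t t * PV_t:
  t * PV_t at t = 0.5000: 0.997567
  t * PV_t at t = 1.0000: 1.941736
  t * PV_t at t = 1.5000: 2.834651
  t * PV_t at t = 2.0000: 3.678380
  t * PV_t at t = 2.5000: 4.474914
  t * PV_t at t = 3.0000: 5.226177
  t * PV_t at t = 3.5000: 5.934021
  t * PV_t at t = 4.0000: 6.600232
  t * PV_t at t = 4.5000: 7.226531
  t * PV_t at t = 5.0000: 389.013531
Macaulay duration D = 427.927741 / 93.951947 = 4.554751
Modified duration = D / (1 + y/m) = 4.554751 / (1 + 0.027500) = 4.432848


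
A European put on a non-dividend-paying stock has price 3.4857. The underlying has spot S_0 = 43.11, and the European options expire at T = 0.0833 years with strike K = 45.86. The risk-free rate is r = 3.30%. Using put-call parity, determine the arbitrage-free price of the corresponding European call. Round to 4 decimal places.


Answer: Call price = 0.8616

Derivation:
Put-call parity: C - P = S_0 * exp(-qT) - K * exp(-rT).
S_0 * exp(-qT) = 43.1100 * 1.00000000 = 43.11000000
K * exp(-rT) = 45.8600 * 0.99725487 = 45.73410856
C = P + S*exp(-qT) - K*exp(-rT)
C = 3.4857 + 43.11000000 - 45.73410856 = 0.8616


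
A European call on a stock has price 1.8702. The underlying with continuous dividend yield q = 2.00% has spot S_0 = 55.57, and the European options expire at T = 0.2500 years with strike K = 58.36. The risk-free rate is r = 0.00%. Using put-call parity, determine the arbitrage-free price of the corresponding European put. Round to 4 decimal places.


Put-call parity: C - P = S_0 * exp(-qT) - K * exp(-rT).
S_0 * exp(-qT) = 55.5700 * 0.99501248 = 55.29284347
K * exp(-rT) = 58.3600 * 1.00000000 = 58.36000000
P = C - S*exp(-qT) + K*exp(-rT)
P = 1.8702 - 55.29284347 + 58.36000000 = 4.9374

Answer: Put price = 4.9374


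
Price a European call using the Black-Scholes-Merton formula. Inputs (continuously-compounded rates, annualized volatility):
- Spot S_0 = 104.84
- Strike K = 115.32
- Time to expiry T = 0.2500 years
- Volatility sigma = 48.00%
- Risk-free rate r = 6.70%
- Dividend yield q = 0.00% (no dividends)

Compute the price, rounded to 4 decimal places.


d1 = (ln(S/K) + (r - q + 0.5*sigma^2) * T) / (sigma * sqrt(T)) = -0.20718956
d2 = d1 - sigma * sqrt(T) = -0.44718956
exp(-rT) = 0.98338950; exp(-qT) = 1.00000000
C = S_0 * exp(-qT) * N(d1) - K * exp(-rT) * N(d2)
N(d1) = 0.41793091; N(d2) = 0.32736910
C = 104.8400 * 1.00000000 * 0.41793091 - 115.3200 * 0.98338950 * 0.32736910 = 6.6908

Answer: Price = 6.6908


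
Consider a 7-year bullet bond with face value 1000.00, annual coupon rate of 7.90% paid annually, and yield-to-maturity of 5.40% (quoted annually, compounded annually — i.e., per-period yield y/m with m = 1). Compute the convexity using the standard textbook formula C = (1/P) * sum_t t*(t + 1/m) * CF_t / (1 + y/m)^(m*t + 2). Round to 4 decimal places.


Answer: Convexity = 38.3851

Derivation:
Coupon per period c = face * coupon_rate / m = 79.000000
Periods per year m = 1; per-period yield y/m = 0.054000
Number of cashflows N = 7
Cashflows (t years, CF_t, discount factor 1/(1+y/m)^(m*t), PV):
  t = 1.0000: CF_t = 79.000000, DF = 0.948767, PV = 74.952562
  t = 2.0000: CF_t = 79.000000, DF = 0.900158, PV = 71.112487
  t = 3.0000: CF_t = 79.000000, DF = 0.854040, PV = 67.469153
  t = 4.0000: CF_t = 79.000000, DF = 0.810285, PV = 64.012479
  t = 5.0000: CF_t = 79.000000, DF = 0.768771, PV = 60.732902
  t = 6.0000: CF_t = 79.000000, DF = 0.729384, PV = 57.621350
  t = 7.0000: CF_t = 1079.000000, DF = 0.692015, PV = 746.684556
Price P = sum_t PV_t = 1142.585489
Convexity numerator sum_t t*(t + 1/m) * CF_t / (1+y/m)^(m*t + 2):
  t = 1.0000: term = 134.938306
  t = 2.0000: term = 384.074875
  t = 3.0000: term = 728.794830
  t = 4.0000: term = 1152.426992
  t = 5.0000: term = 1640.076364
  t = 6.0000: term = 2178.469554
  t = 7.0000: term = 37639.511106
Convexity = (1/P) * sum = 43858.292027 / 1142.585489 = 38.385130
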